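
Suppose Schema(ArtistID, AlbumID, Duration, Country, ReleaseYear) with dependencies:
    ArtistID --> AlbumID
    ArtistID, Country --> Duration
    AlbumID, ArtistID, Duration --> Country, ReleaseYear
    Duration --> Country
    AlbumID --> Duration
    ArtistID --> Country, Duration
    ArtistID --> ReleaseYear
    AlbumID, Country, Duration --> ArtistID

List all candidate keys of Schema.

{AlbumID}⁺ = {AlbumID, ArtistID, Country, Duration, ReleaseYear} — all of the relation — so {AlbumID} is a candidate key.
{ArtistID}⁺ = {AlbumID, ArtistID, Country, Duration, ReleaseYear} — all of the relation — so {ArtistID} is a candidate key.
Any other superkey properly contains one of these, so there are no further candidate keys.

{AlbumID}, {ArtistID}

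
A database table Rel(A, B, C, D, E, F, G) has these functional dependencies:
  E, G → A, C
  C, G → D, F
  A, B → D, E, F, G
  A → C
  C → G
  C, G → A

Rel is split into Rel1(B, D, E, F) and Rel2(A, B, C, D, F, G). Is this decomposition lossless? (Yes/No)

Rel1 ∩ Rel2 = {B, D, F}; its closure under F is {B, D, F}.
Rel1 ⊄ {B, D, F} and Rel2 ⊄ {B, D, F}, so the split is lossy.

No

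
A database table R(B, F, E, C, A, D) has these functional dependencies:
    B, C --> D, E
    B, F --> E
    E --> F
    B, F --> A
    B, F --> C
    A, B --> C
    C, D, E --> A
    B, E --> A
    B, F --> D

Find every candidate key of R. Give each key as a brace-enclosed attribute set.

Attributes never on any right-hand side: {B} — every candidate key must contain it.
Closure of {A, B} is {A, B, C, D, E, F}, the whole schema; {A, B} is a candidate key.
Closure of {B, C} is {A, B, C, D, E, F}, the whole schema; {B, C} is a candidate key.
Closure of {B, E} is {A, B, C, D, E, F}, the whole schema; {B, E} is a candidate key.
Closure of {B, F} is {A, B, C, D, E, F}, the whole schema; {B, F} is a candidate key.
No proper subset of any of these is a key, and no other minimal superkey exists.

{A, B}, {B, C}, {B, E}, {B, F}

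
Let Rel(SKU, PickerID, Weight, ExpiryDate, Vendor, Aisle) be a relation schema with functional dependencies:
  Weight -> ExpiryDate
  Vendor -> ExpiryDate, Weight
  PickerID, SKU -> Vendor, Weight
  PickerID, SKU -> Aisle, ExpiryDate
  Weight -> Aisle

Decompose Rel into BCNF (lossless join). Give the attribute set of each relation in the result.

{Aisle, ExpiryDate, Weight}; {PickerID, SKU, Vendor}; {Vendor, Weight}

Candidate key of the original relation: {PickerID, SKU}.
In {Aisle, ExpiryDate, PickerID, SKU, Vendor, Weight}, {Weight} is not a superkey ({Weight}⁺ restricted to this set is {Aisle, ExpiryDate, Weight}), so split on Weight -> Aisle, ExpiryDate into {Aisle, ExpiryDate, Weight} and {PickerID, SKU, Vendor, Weight}.
{Aisle, ExpiryDate, Weight}: every determinant is a superkey — BCNF.
In {PickerID, SKU, Vendor, Weight}, {Vendor} is not a superkey ({Vendor}⁺ restricted to this set is {Vendor, Weight}), so split on Vendor -> Weight into {Vendor, Weight} and {PickerID, SKU, Vendor}.
{Vendor, Weight}: every determinant is a superkey — BCNF.
{PickerID, SKU, Vendor}: every determinant is a superkey — BCNF.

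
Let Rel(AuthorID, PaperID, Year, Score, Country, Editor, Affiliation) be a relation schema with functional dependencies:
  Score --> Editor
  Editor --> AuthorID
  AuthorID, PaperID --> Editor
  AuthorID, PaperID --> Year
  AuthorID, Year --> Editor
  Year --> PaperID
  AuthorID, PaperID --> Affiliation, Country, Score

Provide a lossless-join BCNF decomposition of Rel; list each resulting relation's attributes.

{Affiliation, Country, Score, Year}; {AuthorID, Editor}; {Editor, Score}; {PaperID, Year}

Candidate keys of the original relation: {AuthorID, PaperID}, {AuthorID, Year}, {Editor, PaperID}, {Editor, Year}, {PaperID, Score}, {Score, Year}.
{Affiliation, AuthorID, Country, Editor, PaperID, Score, Year}: {Score} determines {AuthorID, Editor, Score} here but is not a superkey — split on Score --> AuthorID, Editor, giving {AuthorID, Editor, Score} and {Affiliation, Country, PaperID, Score, Year}.
{AuthorID, Editor, Score}: {Editor} determines {AuthorID, Editor} here but is not a superkey — split on Editor --> AuthorID, giving {AuthorID, Editor} and {Editor, Score}.
{AuthorID, Editor} has no BCNF violation.
{Editor, Score} has no BCNF violation.
{Affiliation, Country, PaperID, Score, Year}: {Year} determines {PaperID, Year} here but is not a superkey — split on Year --> PaperID, giving {PaperID, Year} and {Affiliation, Country, Score, Year}.
{PaperID, Year} has no BCNF violation.
{Affiliation, Country, Score, Year} has no BCNF violation.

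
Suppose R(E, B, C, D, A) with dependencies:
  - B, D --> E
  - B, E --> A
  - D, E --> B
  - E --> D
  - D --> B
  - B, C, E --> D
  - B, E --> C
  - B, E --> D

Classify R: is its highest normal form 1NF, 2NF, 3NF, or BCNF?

BCNF

Candidate keys: {D}, {E}. Prime attributes: {D, E}.
The left-hand side of every FD is a superkey, so BCNF is satisfied.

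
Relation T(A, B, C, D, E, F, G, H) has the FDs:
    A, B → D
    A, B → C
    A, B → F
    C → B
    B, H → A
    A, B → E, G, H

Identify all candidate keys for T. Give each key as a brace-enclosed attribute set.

{A, B}, {A, C}, {B, H}, {C, H}

Closure of {A, B} is {A, B, C, D, E, F, G, H}, the whole schema; {A, B} is a candidate key.
Closure of {A, C} is {A, B, C, D, E, F, G, H}, the whole schema; {A, C} is a candidate key.
Closure of {B, H} is {A, B, C, D, E, F, G, H}, the whole schema; {B, H} is a candidate key.
Closure of {C, H} is {A, B, C, D, E, F, G, H}, the whole schema; {C, H} is a candidate key.
Any other superkey properly contains one of these, so there are no further candidate keys.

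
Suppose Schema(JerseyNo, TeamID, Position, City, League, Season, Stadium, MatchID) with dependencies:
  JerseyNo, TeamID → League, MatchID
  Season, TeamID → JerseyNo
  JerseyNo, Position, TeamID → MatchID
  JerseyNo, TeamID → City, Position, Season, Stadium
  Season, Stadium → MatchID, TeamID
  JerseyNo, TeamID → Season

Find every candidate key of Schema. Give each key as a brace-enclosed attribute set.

{JerseyNo, TeamID}, {Season, Stadium}, {Season, TeamID}

{JerseyNo, TeamID} is a candidate key since {JerseyNo, TeamID}⁺ = {City, JerseyNo, League, MatchID, Position, Season, Stadium, TeamID} covers every attribute.
{Season, Stadium} is a candidate key since {Season, Stadium}⁺ = {City, JerseyNo, League, MatchID, Position, Season, Stadium, TeamID} covers every attribute.
{Season, TeamID} is a candidate key since {Season, TeamID}⁺ = {City, JerseyNo, League, MatchID, Position, Season, Stadium, TeamID} covers every attribute.
No proper subset of any of these is a key, and no other minimal superkey exists.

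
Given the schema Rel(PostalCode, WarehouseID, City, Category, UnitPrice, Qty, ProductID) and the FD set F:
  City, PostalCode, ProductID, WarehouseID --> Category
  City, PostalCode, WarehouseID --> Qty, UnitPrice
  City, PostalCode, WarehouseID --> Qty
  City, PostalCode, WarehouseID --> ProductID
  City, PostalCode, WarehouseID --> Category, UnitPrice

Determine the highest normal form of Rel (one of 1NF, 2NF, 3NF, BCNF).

BCNF

Candidate key: {City, PostalCode, WarehouseID}. Prime attributes: {City, PostalCode, WarehouseID}.
Each dependency's left side is a superkey — BCNF holds.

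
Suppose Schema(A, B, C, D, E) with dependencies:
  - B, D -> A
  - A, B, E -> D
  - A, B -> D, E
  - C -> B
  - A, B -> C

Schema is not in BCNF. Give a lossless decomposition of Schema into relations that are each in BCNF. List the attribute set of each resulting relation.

Candidate keys of the original relation: {A, B}, {A, C}, {B, D}, {C, D}.
{A, B, C, D, E}: {C} determines {B, C} here but is not a superkey — split on C -> B, giving {B, C} and {A, C, D, E}.
{B, C} is in BCNF.
{A, C, D, E} is in BCNF.

{A, C, D, E}; {B, C}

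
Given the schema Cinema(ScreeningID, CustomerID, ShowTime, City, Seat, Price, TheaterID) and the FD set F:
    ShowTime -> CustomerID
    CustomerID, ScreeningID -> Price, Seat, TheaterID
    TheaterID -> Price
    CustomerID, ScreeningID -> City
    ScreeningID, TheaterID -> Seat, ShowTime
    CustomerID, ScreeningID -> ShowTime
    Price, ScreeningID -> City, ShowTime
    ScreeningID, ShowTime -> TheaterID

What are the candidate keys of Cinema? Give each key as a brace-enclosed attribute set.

{CustomerID, ScreeningID}, {Price, ScreeningID}, {ScreeningID, ShowTime}, {ScreeningID, TheaterID}

Attributes never on any right-hand side: {ScreeningID} — every candidate key must contain it.
{CustomerID, ScreeningID} is a candidate key since {CustomerID, ScreeningID}⁺ = {City, CustomerID, Price, ScreeningID, Seat, ShowTime, TheaterID} covers every attribute.
{Price, ScreeningID} is a candidate key since {Price, ScreeningID}⁺ = {City, CustomerID, Price, ScreeningID, Seat, ShowTime, TheaterID} covers every attribute.
{ScreeningID, ShowTime} is a candidate key since {ScreeningID, ShowTime}⁺ = {City, CustomerID, Price, ScreeningID, Seat, ShowTime, TheaterID} covers every attribute.
{ScreeningID, TheaterID} is a candidate key since {ScreeningID, TheaterID}⁺ = {City, CustomerID, Price, ScreeningID, Seat, ShowTime, TheaterID} covers every attribute.
These are minimal and exhaustive — every other superkey contains one of them.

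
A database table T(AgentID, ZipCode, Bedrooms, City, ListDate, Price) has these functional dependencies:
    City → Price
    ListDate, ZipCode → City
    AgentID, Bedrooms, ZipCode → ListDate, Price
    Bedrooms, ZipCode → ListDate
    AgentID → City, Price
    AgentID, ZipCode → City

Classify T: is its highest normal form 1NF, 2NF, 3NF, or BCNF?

1NF

Candidate key: {AgentID, Bedrooms, ZipCode}. Prime attributes: {AgentID, Bedrooms, ZipCode}.
City → Price breaks BCNF: {City}⁺ = {City, Price}, so {City} is not a superkey.
Because {Price} is non-prime and the left side of City → Price is not a superkey, the relation is not in 3NF.
{AgentID} is a proper subset of the key {AgentID, Bedrooms, ZipCode}, and {AgentID}⁺ contains the non-prime attributes {City, Price} — a partial dependency, so 2NF is violated.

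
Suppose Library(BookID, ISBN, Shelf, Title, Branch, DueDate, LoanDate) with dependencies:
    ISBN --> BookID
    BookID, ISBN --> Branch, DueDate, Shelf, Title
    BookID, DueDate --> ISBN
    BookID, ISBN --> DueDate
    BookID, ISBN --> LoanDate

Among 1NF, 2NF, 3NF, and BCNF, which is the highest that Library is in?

BCNF

Candidate keys: {BookID, DueDate}, {ISBN}. Prime attributes: {BookID, DueDate, ISBN}.
Each dependency's left side is a superkey — BCNF holds.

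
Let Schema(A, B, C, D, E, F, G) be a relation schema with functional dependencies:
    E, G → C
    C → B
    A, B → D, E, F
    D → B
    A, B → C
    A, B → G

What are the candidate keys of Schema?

{A} never appears on the right of any FD, so every key must include it.
{A, B} is a candidate key since {A, B}⁺ = {A, B, C, D, E, F, G} covers every attribute.
{A, C} is a candidate key since {A, C}⁺ = {A, B, C, D, E, F, G} covers every attribute.
{A, D} is a candidate key since {A, D}⁺ = {A, B, C, D, E, F, G} covers every attribute.
{A, E, G} is a candidate key since {A, E, G}⁺ = {A, B, C, D, E, F, G} covers every attribute.
Any other superkey properly contains one of these, so there are no further candidate keys.

{A, B}, {A, C}, {A, D}, {A, E, G}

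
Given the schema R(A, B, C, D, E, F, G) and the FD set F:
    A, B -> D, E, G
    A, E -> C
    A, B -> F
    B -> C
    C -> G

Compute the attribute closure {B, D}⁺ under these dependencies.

Start with {B, D}.
B -> C applies; add {C} → now {B, C, D}.
C -> G applies; add {G} → now {B, C, D, G}.
No further FD applies.

{B, C, D, G}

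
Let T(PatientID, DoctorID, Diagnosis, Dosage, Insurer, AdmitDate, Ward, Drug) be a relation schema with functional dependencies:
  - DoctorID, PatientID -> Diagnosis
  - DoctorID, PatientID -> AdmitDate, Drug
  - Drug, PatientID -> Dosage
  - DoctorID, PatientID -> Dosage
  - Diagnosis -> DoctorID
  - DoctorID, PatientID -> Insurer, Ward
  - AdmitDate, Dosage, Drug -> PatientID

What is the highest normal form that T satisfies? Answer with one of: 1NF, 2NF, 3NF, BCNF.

3NF

Candidate keys: {AdmitDate, Diagnosis, Dosage, Drug}, {AdmitDate, DoctorID, Dosage, Drug}, {Diagnosis, PatientID}, {DoctorID, PatientID}. Prime attributes: {AdmitDate, Diagnosis, DoctorID, Dosage, Drug, PatientID}.
Drug, PatientID -> Dosage breaks BCNF: {Drug, PatientID}⁺ = {Dosage, Drug, PatientID}, so {Drug, PatientID} is not a superkey.
Since {Dosage} ⊆ prime attributes and every other non-superkey FD also has a prime right side, the schema is in 3NF.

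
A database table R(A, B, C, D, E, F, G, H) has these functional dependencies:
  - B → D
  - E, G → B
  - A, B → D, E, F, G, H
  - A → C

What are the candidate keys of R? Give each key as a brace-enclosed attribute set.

{A, B}, {A, E, G}

{A} never appears on the right of any FD, so every key must include it.
{A, B} is a candidate key since {A, B}⁺ = {A, B, C, D, E, F, G, H} covers every attribute.
{A, E, G} is a candidate key since {A, E, G}⁺ = {A, B, C, D, E, F, G, H} covers every attribute.
These are minimal and exhaustive — every other superkey contains one of them.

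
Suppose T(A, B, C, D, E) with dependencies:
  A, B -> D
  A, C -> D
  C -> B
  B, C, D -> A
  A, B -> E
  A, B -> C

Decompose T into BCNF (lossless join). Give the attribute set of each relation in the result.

{A, C, D, E}; {B, C}

Candidate keys of the original relation: {A, B}, {A, C}, {C, D}.
Within {A, B, C, D, E}: {C}⁺ ∩ {A, B, C, D, E} = {B, C}, not the whole set, so C -> B violates BCNF; decompose into {B, C} and {A, C, D, E}.
{B, C} has no BCNF violation.
{A, C, D, E} has no BCNF violation.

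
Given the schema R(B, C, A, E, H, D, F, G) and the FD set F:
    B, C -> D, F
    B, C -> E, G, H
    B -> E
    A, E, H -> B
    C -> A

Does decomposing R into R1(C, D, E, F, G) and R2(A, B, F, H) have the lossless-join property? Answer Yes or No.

No

R1 ∩ R2 = {F}; its closure under F is {F}.
R1 ⊄ {F} and R2 ⊄ {F}, so the split is lossy.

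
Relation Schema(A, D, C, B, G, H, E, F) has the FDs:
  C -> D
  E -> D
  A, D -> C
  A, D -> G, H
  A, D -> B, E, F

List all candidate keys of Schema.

No FD produces {A}, so it must be in every candidate key.
{A, C}⁺ = {A, B, C, D, E, F, G, H}, which is every attribute, so {A, C} is a candidate key.
{A, D}⁺ = {A, B, C, D, E, F, G, H}, which is every attribute, so {A, D} is a candidate key.
{A, E}⁺ = {A, B, C, D, E, F, G, H}, which is every attribute, so {A, E} is a candidate key.
These are minimal and exhaustive — every other superkey contains one of them.

{A, C}, {A, D}, {A, E}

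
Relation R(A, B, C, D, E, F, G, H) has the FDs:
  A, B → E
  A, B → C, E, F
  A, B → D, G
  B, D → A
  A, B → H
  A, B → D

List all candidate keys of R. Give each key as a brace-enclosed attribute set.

Attributes never on any right-hand side: {B} — every candidate key must contain it.
{A, B}⁺ = {A, B, C, D, E, F, G, H}, which is every attribute, so {A, B} is a candidate key.
{B, D}⁺ = {A, B, C, D, E, F, G, H}, which is every attribute, so {B, D} is a candidate key.
These are minimal and exhaustive — every other superkey contains one of them.

{A, B}, {B, D}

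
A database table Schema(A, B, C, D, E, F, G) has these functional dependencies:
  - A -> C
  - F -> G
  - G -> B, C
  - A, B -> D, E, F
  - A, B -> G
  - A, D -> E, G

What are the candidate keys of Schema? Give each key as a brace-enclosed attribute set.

No FD produces {A}, so it must be in every candidate key.
{A, B}⁺ = {A, B, C, D, E, F, G}, which is every attribute, so {A, B} is a candidate key.
{A, D}⁺ = {A, B, C, D, E, F, G}, which is every attribute, so {A, D} is a candidate key.
{A, F}⁺ = {A, B, C, D, E, F, G}, which is every attribute, so {A, F} is a candidate key.
{A, G}⁺ = {A, B, C, D, E, F, G}, which is every attribute, so {A, G} is a candidate key.
These are minimal and exhaustive — every other superkey contains one of them.

{A, B}, {A, D}, {A, F}, {A, G}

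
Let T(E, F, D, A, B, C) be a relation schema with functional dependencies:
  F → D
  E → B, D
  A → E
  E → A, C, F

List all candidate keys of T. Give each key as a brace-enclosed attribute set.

{A}, {E}

{A}⁺ = {A, B, C, D, E, F}, which is every attribute, so {A} is a candidate key.
{E}⁺ = {A, B, C, D, E, F}, which is every attribute, so {E} is a candidate key.
Any other superkey properly contains one of these, so there are no further candidate keys.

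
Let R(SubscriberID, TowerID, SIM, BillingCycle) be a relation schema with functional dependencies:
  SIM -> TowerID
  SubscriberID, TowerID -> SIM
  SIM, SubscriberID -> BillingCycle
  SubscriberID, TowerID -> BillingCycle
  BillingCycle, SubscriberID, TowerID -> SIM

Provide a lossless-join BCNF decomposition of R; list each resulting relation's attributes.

{BillingCycle, SIM, SubscriberID}; {SIM, TowerID}

Candidate keys of the original relation: {SIM, SubscriberID}, {SubscriberID, TowerID}.
{BillingCycle, SIM, SubscriberID, TowerID}: {SIM} determines {SIM, TowerID} here but is not a superkey — split on SIM -> TowerID, giving {SIM, TowerID} and {BillingCycle, SIM, SubscriberID}.
{SIM, TowerID}: every determinant is a superkey — BCNF.
{BillingCycle, SIM, SubscriberID}: every determinant is a superkey — BCNF.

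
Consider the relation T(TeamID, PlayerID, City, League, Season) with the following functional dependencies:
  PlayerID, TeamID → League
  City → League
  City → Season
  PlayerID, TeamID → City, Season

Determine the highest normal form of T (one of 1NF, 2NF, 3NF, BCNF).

Candidate key: {PlayerID, TeamID}. Prime attributes: {PlayerID, TeamID}.
For City → League we have {City}⁺ = {City, League, Season}; {City} is not a superkey, so BCNF fails.
Because {League} is non-prime and the left side of City → League is not a superkey, the relation is not in 3NF.
No non-prime attribute depends on a proper subset of any candidate key, so 2NF holds.

2NF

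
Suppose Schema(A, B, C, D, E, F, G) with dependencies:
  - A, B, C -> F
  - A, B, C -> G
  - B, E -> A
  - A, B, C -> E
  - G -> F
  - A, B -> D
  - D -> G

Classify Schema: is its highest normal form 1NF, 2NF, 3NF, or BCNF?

Candidate keys: {A, B, C}, {B, C, E}. Prime attributes: {A, B, C, E}.
B, E -> A breaks BCNF: {B, E}⁺ = {A, B, D, E, F, G}, so {B, E} is not a superkey.
Because {F} is non-prime and the left side of G -> F is not a superkey, the relation is not in 3NF.
Since {A, B} ⊂ {A, B, C} and {A, B}⁺ ⊇ {D, F, G} with {D, F, G} non-prime, there is a partial dependency; 2NF fails.

1NF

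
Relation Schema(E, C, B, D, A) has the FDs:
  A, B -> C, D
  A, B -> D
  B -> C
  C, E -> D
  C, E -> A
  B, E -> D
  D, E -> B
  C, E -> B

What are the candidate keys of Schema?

{B, E}, {C, E}, {D, E}

{E} never appears on the right of any FD, so every key must include it.
{B, E}⁺ = {A, B, C, D, E} — all of the relation — so {B, E} is a candidate key.
{C, E}⁺ = {A, B, C, D, E} — all of the relation — so {C, E} is a candidate key.
{D, E}⁺ = {A, B, C, D, E} — all of the relation — so {D, E} is a candidate key.
No proper subset of any of these is a key, and no other minimal superkey exists.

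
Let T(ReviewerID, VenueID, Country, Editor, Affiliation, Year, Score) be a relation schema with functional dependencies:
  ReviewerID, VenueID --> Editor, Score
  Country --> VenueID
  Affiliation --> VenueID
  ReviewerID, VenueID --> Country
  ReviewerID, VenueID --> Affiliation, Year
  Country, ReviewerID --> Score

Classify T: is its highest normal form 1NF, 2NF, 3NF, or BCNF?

3NF

Candidate keys: {Affiliation, ReviewerID}, {Country, ReviewerID}, {ReviewerID, VenueID}. Prime attributes: {Affiliation, Country, ReviewerID, VenueID}.
Country --> VenueID breaks BCNF: {Country}⁺ = {Country, VenueID}, so {Country} is not a superkey.
Its right-hand attributes {VenueID} are all prime, as are those of every other non-superkey FD — the relation is in 3NF.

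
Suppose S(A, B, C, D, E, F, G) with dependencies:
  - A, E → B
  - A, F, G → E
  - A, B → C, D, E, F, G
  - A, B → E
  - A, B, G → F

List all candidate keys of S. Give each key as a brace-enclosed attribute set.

{A} never appears on the right of any FD, so every key must include it.
{A, B}⁺ = {A, B, C, D, E, F, G} — all of the relation — so {A, B} is a candidate key.
{A, E}⁺ = {A, B, C, D, E, F, G} — all of the relation — so {A, E} is a candidate key.
{A, F, G}⁺ = {A, B, C, D, E, F, G} — all of the relation — so {A, F, G} is a candidate key.
No proper subset of any of these is a key, and no other minimal superkey exists.

{A, B}, {A, E}, {A, F, G}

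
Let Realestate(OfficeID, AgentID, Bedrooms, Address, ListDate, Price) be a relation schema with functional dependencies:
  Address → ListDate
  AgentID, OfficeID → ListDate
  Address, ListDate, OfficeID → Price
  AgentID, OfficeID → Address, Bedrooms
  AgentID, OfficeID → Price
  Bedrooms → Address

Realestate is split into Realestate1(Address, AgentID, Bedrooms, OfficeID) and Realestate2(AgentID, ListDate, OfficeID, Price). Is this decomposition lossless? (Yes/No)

The shared attributes are {AgentID, OfficeID} and {AgentID, OfficeID}⁺ = {Address, AgentID, Bedrooms, ListDate, OfficeID, Price}.
This includes all of Realestate1, so the common attributes are a superkey of Realestate1 — the join is lossless.

Yes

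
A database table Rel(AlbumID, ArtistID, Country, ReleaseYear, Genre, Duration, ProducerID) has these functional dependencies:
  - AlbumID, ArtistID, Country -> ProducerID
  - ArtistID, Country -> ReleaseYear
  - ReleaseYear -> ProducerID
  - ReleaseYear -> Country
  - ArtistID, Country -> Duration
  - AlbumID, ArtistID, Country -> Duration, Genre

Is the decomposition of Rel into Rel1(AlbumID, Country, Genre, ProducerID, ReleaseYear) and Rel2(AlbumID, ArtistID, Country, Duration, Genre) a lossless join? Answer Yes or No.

No

The shared attributes are {AlbumID, Country, Genre} and {AlbumID, Country, Genre}⁺ = {AlbumID, Country, Genre}.
The closure covers neither Rel1 nor Rel2 entirely; the join is not lossless.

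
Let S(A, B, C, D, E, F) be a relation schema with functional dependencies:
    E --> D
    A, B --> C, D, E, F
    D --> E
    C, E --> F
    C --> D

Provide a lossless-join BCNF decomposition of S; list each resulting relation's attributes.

{A, B, C}; {C, E, F}; {D, E}

Candidate key of the original relation: {A, B}.
In {A, B, C, D, E, F}, {E} is not a superkey ({E}⁺ restricted to this set is {D, E}), so split on E --> D into {D, E} and {A, B, C, E, F}.
{D, E} is in BCNF.
In {A, B, C, E, F}, {C, E} is not a superkey ({C, E}⁺ restricted to this set is {C, E, F}), so split on C, E --> F into {C, E, F} and {A, B, C, E}.
{C, E, F} is in BCNF.
In {A, B, C, E}, {C} is not a superkey ({C}⁺ restricted to this set is {C, E}), so split on C --> E into {C, E} and {A, B, C}.
{C, E} is in BCNF.
{A, B, C} is in BCNF.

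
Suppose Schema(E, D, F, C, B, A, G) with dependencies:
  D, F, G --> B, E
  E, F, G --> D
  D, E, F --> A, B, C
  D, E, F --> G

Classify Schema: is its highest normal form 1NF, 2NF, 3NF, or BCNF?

Candidate keys: {D, E, F}, {D, F, G}, {E, F, G}. Prime attributes: {D, E, F, G}.
The left-hand side of every FD is a superkey, so BCNF is satisfied.

BCNF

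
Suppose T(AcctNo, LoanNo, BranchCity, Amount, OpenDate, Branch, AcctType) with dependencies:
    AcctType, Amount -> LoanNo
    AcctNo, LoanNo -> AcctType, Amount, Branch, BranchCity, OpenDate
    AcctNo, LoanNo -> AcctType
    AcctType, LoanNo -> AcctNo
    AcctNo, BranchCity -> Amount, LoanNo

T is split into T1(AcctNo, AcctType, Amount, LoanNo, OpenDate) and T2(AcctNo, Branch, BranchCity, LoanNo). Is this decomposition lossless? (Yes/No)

Yes

The shared attributes are {AcctNo, LoanNo} and {AcctNo, LoanNo}⁺ = {AcctNo, AcctType, Amount, Branch, BranchCity, LoanNo, OpenDate}.
T1 is contained in that closure, so T1 ∩ T2 -> T1 holds and the join is lossless.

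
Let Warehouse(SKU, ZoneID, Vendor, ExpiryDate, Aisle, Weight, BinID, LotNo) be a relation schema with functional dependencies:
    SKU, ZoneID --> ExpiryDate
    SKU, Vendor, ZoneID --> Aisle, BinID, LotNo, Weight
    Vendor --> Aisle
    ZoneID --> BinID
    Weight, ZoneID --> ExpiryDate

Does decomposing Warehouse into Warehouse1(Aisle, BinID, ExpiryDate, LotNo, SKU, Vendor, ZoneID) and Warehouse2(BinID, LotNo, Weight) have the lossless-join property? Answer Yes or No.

Warehouse1 ∩ Warehouse2 = {BinID, LotNo}; its closure under F is {BinID, LotNo}.
Warehouse1 ⊄ {BinID, LotNo} and Warehouse2 ⊄ {BinID, LotNo}, so the split is lossy.

No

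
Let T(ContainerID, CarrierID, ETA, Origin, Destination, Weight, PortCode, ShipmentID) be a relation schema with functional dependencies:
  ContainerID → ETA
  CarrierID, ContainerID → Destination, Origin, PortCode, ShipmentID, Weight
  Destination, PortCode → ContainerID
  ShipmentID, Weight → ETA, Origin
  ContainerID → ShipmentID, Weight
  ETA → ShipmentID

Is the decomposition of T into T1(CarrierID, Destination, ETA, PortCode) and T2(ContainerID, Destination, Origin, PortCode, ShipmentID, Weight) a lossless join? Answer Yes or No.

Yes

The shared attributes are {Destination, PortCode} and {Destination, PortCode}⁺ = {ContainerID, Destination, ETA, Origin, PortCode, ShipmentID, Weight}.
Since T2 ⊆ {ContainerID, Destination, ETA, Origin, PortCode, ShipmentID, Weight}, the intersection is a superkey of T2; the decomposition is lossless.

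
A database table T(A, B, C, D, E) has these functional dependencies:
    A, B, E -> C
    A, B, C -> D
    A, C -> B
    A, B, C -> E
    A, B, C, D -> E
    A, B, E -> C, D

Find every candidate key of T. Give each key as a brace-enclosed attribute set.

No FD produces {A}, so it must be in every candidate key.
{A, C}⁺ = {A, B, C, D, E} — all of the relation — so {A, C} is a candidate key.
{A, B, E}⁺ = {A, B, C, D, E} — all of the relation — so {A, B, E} is a candidate key.
Any other superkey properly contains one of these, so there are no further candidate keys.

{A, B, E}, {A, C}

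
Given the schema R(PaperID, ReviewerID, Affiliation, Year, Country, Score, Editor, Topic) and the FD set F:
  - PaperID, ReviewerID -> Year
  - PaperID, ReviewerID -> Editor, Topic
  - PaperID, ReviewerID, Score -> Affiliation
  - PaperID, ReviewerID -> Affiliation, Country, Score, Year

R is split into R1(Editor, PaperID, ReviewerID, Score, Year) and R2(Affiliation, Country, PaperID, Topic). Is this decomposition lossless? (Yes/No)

No

R1 ∩ R2 = {PaperID}; its closure under F is {PaperID}.
Neither R1 nor R2 is contained in that closure, so the decomposition is lossy.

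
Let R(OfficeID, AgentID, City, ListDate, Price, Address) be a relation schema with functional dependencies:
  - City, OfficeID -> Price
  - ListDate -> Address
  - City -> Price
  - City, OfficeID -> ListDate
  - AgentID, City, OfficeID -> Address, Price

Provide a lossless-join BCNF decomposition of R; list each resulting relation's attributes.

Candidate key of the original relation: {AgentID, City, OfficeID}.
In {Address, AgentID, City, ListDate, OfficeID, Price}, {City, OfficeID} is not a superkey ({City, OfficeID}⁺ restricted to this set is {Address, City, ListDate, OfficeID, Price}), so split on City, OfficeID -> Address, ListDate, Price into {Address, City, ListDate, OfficeID, Price} and {AgentID, City, OfficeID}.
In {Address, City, ListDate, OfficeID, Price}, {ListDate} is not a superkey ({ListDate}⁺ restricted to this set is {Address, ListDate}), so split on ListDate -> Address into {Address, ListDate} and {City, ListDate, OfficeID, Price}.
{Address, ListDate} has no BCNF violation.
In {City, ListDate, OfficeID, Price}, {City} is not a superkey ({City}⁺ restricted to this set is {City, Price}), so split on City -> Price into {City, Price} and {City, ListDate, OfficeID}.
{City, Price} has no BCNF violation.
{City, ListDate, OfficeID} has no BCNF violation.
{AgentID, City, OfficeID} has no BCNF violation.

{Address, ListDate}; {AgentID, City, OfficeID}; {City, ListDate, OfficeID}; {City, Price}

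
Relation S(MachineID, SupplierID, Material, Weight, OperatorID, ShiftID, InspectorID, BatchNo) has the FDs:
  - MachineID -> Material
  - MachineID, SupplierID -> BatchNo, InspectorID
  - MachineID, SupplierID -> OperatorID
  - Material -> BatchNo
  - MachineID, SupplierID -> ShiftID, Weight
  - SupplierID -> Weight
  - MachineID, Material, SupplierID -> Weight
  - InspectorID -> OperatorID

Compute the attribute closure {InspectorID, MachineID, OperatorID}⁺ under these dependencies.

{BatchNo, InspectorID, MachineID, Material, OperatorID}

Start with {InspectorID, MachineID, OperatorID}.
MachineID -> Material applies; add {Material} → now {InspectorID, MachineID, Material, OperatorID}.
Material -> BatchNo applies; add {BatchNo} → now {BatchNo, InspectorID, MachineID, Material, OperatorID}.
No further FD applies.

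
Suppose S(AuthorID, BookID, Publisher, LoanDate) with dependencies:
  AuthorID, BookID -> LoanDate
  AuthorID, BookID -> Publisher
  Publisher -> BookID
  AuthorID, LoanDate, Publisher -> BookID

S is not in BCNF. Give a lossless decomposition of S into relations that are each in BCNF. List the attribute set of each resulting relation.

Candidate keys of the original relation: {AuthorID, BookID}, {AuthorID, Publisher}.
In {AuthorID, BookID, LoanDate, Publisher}, {Publisher} is not a superkey ({Publisher}⁺ restricted to this set is {BookID, Publisher}), so split on Publisher -> BookID into {BookID, Publisher} and {AuthorID, LoanDate, Publisher}.
{BookID, Publisher}: every determinant is a superkey — BCNF.
{AuthorID, LoanDate, Publisher}: every determinant is a superkey — BCNF.

{AuthorID, LoanDate, Publisher}; {BookID, Publisher}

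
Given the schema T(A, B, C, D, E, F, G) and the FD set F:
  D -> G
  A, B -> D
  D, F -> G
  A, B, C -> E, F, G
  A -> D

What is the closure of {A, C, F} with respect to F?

{A, C, D, F, G}

Start with {A, C, F}.
A -> D applies; add {D} → now {A, C, D, F}.
D -> G applies; add {G} → now {A, C, D, F, G}.
No further FD applies.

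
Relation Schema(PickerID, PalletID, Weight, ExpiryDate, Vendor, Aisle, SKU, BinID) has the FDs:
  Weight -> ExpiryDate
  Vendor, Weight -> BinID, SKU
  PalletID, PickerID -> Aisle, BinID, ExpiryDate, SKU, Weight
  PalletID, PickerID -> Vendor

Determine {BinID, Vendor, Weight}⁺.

Start with {BinID, Vendor, Weight}.
Weight -> ExpiryDate applies; add {ExpiryDate} → now {BinID, ExpiryDate, Vendor, Weight}.
Vendor, Weight -> BinID, SKU applies; add {SKU} → now {BinID, ExpiryDate, SKU, Vendor, Weight}.
No further FD applies.

{BinID, ExpiryDate, SKU, Vendor, Weight}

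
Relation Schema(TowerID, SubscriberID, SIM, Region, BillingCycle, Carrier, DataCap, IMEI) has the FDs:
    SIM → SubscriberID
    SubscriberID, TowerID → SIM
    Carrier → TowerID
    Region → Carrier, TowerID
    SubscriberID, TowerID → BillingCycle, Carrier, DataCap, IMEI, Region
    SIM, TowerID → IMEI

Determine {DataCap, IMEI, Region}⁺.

Start with {DataCap, IMEI, Region}.
Region → Carrier, TowerID applies; add {Carrier, TowerID} → now {Carrier, DataCap, IMEI, Region, TowerID}.
No further FD applies.

{Carrier, DataCap, IMEI, Region, TowerID}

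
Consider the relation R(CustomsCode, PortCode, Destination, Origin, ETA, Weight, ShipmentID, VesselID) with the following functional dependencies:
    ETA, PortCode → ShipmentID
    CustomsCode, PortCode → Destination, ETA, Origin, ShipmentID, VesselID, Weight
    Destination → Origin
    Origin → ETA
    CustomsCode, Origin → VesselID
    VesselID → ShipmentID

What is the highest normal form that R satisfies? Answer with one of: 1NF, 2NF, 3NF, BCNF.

Candidate key: {CustomsCode, PortCode}. Prime attributes: {CustomsCode, PortCode}.
For ETA, PortCode → ShipmentID we have {ETA, PortCode}⁺ = {ETA, PortCode, ShipmentID}; {ETA, PortCode} is not a superkey, so BCNF fails.
ETA, PortCode → ShipmentID has non-prime {ShipmentID} on the right and a non-superkey on the left, so 3NF fails.
Checking every proper subset of each key, none determines a non-prime attribute — 2NF is satisfied.

2NF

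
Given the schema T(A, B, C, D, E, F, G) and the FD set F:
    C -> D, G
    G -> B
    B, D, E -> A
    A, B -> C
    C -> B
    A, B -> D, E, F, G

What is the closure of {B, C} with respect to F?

Start with {B, C}.
C -> D, G applies; add {D, G} → now {B, C, D, G}.
No further FD applies.

{B, C, D, G}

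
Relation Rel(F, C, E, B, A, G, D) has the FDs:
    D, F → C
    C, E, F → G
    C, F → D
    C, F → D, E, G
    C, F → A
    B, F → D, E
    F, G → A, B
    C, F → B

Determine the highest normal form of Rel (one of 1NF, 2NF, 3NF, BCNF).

BCNF

Candidate keys: {B, F}, {C, F}, {D, F}, {F, G}. Prime attributes: {B, C, D, F, G}.
Every FD has a superkey on the left, so the relation is in BCNF.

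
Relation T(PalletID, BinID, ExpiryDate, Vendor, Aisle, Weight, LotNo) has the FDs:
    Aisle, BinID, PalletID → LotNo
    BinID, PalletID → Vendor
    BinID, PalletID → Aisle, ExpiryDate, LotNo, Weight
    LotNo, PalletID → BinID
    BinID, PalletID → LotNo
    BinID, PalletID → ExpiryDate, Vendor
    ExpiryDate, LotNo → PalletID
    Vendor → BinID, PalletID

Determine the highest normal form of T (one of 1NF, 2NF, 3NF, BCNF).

BCNF

Candidate keys: {BinID, PalletID}, {ExpiryDate, LotNo}, {LotNo, PalletID}, {Vendor}. Prime attributes: {BinID, ExpiryDate, LotNo, PalletID, Vendor}.
Each dependency's left side is a superkey — BCNF holds.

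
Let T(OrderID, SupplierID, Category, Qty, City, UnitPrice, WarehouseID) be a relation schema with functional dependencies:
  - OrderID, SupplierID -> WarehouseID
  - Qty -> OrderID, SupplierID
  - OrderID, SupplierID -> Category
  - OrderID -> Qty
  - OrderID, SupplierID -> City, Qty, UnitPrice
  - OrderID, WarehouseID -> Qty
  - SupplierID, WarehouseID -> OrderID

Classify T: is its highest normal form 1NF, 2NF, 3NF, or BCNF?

Candidate keys: {OrderID}, {Qty}, {SupplierID, WarehouseID}. Prime attributes: {OrderID, Qty, SupplierID, WarehouseID}.
Every FD has a superkey on the left, so the relation is in BCNF.

BCNF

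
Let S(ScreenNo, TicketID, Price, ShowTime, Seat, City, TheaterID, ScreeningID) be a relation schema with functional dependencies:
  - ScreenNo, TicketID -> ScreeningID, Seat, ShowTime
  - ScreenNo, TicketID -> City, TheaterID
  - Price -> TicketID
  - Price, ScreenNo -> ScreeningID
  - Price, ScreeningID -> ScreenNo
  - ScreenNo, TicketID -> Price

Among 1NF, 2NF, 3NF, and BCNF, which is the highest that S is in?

Candidate keys: {Price, ScreenNo}, {Price, ScreeningID}, {ScreenNo, TicketID}. Prime attributes: {Price, ScreenNo, ScreeningID, TicketID}.
Price -> TicketID: {Price}⁺ = {Price, TicketID}, which is not all of the attributes, so the left side is not a superkey — BCNF is violated.
Since {TicketID} ⊆ prime attributes and every other non-superkey FD also has a prime right side, the schema is in 3NF.

3NF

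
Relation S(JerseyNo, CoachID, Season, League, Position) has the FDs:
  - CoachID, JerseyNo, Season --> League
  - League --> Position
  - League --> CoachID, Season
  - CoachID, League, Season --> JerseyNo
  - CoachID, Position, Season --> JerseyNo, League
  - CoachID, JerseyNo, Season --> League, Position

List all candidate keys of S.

{League}⁺ = {CoachID, JerseyNo, League, Position, Season} — all of the relation — so {League} is a candidate key.
{CoachID, JerseyNo, Season}⁺ = {CoachID, JerseyNo, League, Position, Season} — all of the relation — so {CoachID, JerseyNo, Season} is a candidate key.
{CoachID, Position, Season}⁺ = {CoachID, JerseyNo, League, Position, Season} — all of the relation — so {CoachID, Position, Season} is a candidate key.
Any other superkey properly contains one of these, so there are no further candidate keys.

{CoachID, JerseyNo, Season}, {CoachID, Position, Season}, {League}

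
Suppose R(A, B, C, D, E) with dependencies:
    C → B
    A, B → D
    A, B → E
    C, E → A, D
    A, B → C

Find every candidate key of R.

{A, B}, {A, C}, {C, E}

{A, B} is a candidate key since {A, B}⁺ = {A, B, C, D, E} covers every attribute.
{A, C} is a candidate key since {A, C}⁺ = {A, B, C, D, E} covers every attribute.
{C, E} is a candidate key since {C, E}⁺ = {A, B, C, D, E} covers every attribute.
These are minimal and exhaustive — every other superkey contains one of them.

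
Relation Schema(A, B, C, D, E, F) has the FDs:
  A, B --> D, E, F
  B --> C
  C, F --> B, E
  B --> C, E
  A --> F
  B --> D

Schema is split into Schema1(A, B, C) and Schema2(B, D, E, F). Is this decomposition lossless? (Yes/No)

Common attributes: {B}; their closure is {B, C, D, E}.
The closure covers neither Schema1 nor Schema2 entirely; the join is not lossless.

No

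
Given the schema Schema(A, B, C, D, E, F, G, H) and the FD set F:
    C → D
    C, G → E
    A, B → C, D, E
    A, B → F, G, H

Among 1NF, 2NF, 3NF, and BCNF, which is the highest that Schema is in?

Candidate key: {A, B}. Prime attributes: {A, B}.
C → D: {C}⁺ = {C, D}, which is not all of the attributes, so the left side is not a superkey — BCNF is violated.
C → D has non-prime {D} on the right and a non-superkey on the left, so 3NF fails.
No proper subset of a key has a non-prime attribute in its closure, so there is no partial dependency; 2NF holds.

2NF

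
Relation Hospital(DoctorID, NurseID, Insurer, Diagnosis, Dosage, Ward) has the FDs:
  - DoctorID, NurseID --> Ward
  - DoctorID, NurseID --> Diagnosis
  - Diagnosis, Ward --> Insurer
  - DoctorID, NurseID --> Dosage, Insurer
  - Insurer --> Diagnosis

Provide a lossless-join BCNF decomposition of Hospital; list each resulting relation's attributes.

Candidate key of the original relation: {DoctorID, NurseID}.
Within {Diagnosis, DoctorID, Dosage, Insurer, NurseID, Ward}: {Diagnosis, Ward}⁺ ∩ {Diagnosis, DoctorID, Dosage, Insurer, NurseID, Ward} = {Diagnosis, Insurer, Ward}, not the whole set, so Diagnosis, Ward --> Insurer violates BCNF; decompose into {Diagnosis, Insurer, Ward} and {Diagnosis, DoctorID, Dosage, NurseID, Ward}.
Within {Diagnosis, Insurer, Ward}: {Insurer}⁺ ∩ {Diagnosis, Insurer, Ward} = {Diagnosis, Insurer}, not the whole set, so Insurer --> Diagnosis violates BCNF; decompose into {Diagnosis, Insurer} and {Insurer, Ward}.
{Diagnosis, Insurer} has no BCNF violation.
{Insurer, Ward} has no BCNF violation.
{Diagnosis, DoctorID, Dosage, NurseID, Ward} has no BCNF violation.

{Diagnosis, DoctorID, Dosage, NurseID, Ward}; {Diagnosis, Insurer}; {Insurer, Ward}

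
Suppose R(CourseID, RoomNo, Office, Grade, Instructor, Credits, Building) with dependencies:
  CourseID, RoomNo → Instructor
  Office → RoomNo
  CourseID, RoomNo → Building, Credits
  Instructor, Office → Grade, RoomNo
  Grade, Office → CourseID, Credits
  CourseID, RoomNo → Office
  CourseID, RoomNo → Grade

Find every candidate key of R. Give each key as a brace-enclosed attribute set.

{CourseID, Office}, {CourseID, RoomNo}, {Grade, Office}, {Instructor, Office}

{CourseID, Office} is a candidate key since {CourseID, Office}⁺ = {Building, CourseID, Credits, Grade, Instructor, Office, RoomNo} covers every attribute.
{CourseID, RoomNo} is a candidate key since {CourseID, RoomNo}⁺ = {Building, CourseID, Credits, Grade, Instructor, Office, RoomNo} covers every attribute.
{Grade, Office} is a candidate key since {Grade, Office}⁺ = {Building, CourseID, Credits, Grade, Instructor, Office, RoomNo} covers every attribute.
{Instructor, Office} is a candidate key since {Instructor, Office}⁺ = {Building, CourseID, Credits, Grade, Instructor, Office, RoomNo} covers every attribute.
No proper subset of any of these is a key, and no other minimal superkey exists.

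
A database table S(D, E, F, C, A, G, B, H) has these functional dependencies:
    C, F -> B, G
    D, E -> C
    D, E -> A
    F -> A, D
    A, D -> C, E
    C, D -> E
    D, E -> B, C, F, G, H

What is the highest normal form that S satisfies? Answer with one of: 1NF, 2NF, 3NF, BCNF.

Candidate keys: {A, D}, {C, D}, {D, E}, {F}. Prime attributes: {A, C, D, E, F}.
Every FD has a superkey on the left, so the relation is in BCNF.

BCNF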